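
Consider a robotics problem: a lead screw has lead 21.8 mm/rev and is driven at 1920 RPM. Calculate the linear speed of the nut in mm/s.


v = lead * (RPM/60) = 21.8*1920/60 = 697.6000

697.6000 mm/s


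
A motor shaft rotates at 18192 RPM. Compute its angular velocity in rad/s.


omega = 18192 * 2*pi/60 = 1905.0618

1905.0618 rad/s


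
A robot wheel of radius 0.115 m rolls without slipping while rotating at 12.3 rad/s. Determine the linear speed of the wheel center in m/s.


v = omega * r = 12.3 * 0.115 = 1.4145

1.4145 m/s


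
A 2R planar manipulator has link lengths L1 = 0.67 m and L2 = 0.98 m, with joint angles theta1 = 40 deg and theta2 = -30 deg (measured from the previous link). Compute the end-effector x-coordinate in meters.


x = L1*cos(th1) + L2*cos(th1+th2) = 0.67*cos(40 deg) + 0.98*cos(10 deg) = 1.4784

1.4784 m


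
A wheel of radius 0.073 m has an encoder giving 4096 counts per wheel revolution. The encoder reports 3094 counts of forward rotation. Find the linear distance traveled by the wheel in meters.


revs = 3094/4096 = 0.755371
d = revs * 2*pi*r = 0.755371 * 2*pi*0.073 = 0.3465

0.3465 m


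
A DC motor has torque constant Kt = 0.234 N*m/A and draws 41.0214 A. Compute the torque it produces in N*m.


tau = Kt * I = 0.234*41.0214 = 9.5990

9.5990 N*m


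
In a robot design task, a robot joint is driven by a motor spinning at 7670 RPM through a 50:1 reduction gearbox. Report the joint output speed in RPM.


omega_joint = omega_motor / N = 7670 / 50 = 153.4000

153.4000 RPM


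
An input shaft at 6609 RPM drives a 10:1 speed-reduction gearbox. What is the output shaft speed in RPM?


omega_out = omega_in / N = 6609 / 10 = 660.9000

660.9000 RPM


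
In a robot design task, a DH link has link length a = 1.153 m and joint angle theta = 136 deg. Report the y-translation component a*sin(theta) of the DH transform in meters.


a*sin(theta) = 1.153*sin(136 deg) = 0.8009

0.8009 m


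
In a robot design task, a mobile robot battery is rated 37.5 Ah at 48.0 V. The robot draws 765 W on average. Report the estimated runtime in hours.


E = 37.5*48.0 = 1800.0000 Wh
t = E/P = 1800.0000/765 = 2.3529

2.3529 hours


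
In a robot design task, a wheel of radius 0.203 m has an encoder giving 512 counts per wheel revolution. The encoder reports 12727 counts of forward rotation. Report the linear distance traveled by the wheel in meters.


revs = 12727/512 = 24.857422
d = revs * 2*pi*r = 24.857422 * 2*pi*0.203 = 31.7053

31.7053 m


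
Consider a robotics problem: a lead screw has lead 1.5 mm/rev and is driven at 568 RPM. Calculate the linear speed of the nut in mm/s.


v = lead * (RPM/60) = 1.5*568/60 = 14.2000

14.2000 mm/s


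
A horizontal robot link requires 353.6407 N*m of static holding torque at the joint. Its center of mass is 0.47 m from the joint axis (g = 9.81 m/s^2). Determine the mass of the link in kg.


m = tau / (g*L) = 353.6407 / (9.81 * 0.47) = 76.7000

76.7000 kg


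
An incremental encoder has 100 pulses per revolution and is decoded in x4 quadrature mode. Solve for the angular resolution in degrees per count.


resolution = 360 / (PPR * 4) = 360 / 400 = 0.9000

0.9000 degrees


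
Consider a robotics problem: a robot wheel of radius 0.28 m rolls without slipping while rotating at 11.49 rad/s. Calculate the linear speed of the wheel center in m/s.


v = omega * r = 11.49 * 0.28 = 3.2172

3.2172 m/s


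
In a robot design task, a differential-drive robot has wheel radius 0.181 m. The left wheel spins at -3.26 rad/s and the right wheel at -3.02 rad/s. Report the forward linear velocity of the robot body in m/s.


v = r*(wR + wL)/2 = 0.181*(-3.02 + -3.26)/2 = -0.5683

-0.5683 m/s


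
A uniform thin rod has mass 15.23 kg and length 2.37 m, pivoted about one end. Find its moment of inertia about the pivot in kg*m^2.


I = (1/3)*m*L^2 = (1/3)*15.23*2.37^2 = 28.5151

28.5151 kg*m^2


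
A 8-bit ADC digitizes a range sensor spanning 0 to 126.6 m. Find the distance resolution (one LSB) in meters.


res = range / 2^n = 126.6/2^8 = 126.6/256 = 0.4945

0.4945 m


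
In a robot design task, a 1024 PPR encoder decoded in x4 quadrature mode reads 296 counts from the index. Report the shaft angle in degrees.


angle = counts * 360 / (PPR*4) = 296 * 360 / 4096 = 26.0156

26.0156 degrees


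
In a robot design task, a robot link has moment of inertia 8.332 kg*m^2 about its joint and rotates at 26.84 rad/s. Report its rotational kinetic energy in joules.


KE = (1/2)*I*omega^2 = 0.5*8.332*26.84^2 = 3001.1264

3001.1264 J


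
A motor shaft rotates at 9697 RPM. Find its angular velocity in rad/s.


omega = 9697 * 2*pi/60 = 1015.4675

1015.4675 rad/s


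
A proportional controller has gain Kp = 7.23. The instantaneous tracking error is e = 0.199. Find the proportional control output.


u_P = Kp * e = 7.23 * 0.199 = 1.4388

1.4388


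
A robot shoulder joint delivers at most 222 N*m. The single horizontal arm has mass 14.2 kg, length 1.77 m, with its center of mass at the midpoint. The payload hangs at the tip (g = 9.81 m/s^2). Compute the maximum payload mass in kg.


tau_arm = m_arm*g*(L/2) = 14.2*9.81*1.77/2 = 123.2823 N*m
tau_payload = tau_max - tau_arm = 222 - 123.2823 = 98.7177
m_payload = tau_payload / (g*L) = 98.7177 / (9.81*1.77) = 5.6853

5.6853 kg


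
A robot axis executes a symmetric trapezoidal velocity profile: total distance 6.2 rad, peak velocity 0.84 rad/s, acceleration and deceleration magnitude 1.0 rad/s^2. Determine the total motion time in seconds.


t_acc = v/a = 0.84/1.0 = 0.840000 s
d_acc = v^2/(2a) = 0.352800 rad (each ramp)
d_cruise = 6.2 - 2*0.352800 = 5.494400 rad
t_cruise = 5.494400/0.84 = 6.540952 s
t_total = 2*0.840000 + 6.540952 = 8.2210

8.2210 s


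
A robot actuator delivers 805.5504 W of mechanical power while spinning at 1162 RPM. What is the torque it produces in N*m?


omega = 1162 * 2*pi/60 = 121.684355 rad/s
tau = P / omega = 805.5504 / 121.684355 = 6.6200

6.6200 N*m


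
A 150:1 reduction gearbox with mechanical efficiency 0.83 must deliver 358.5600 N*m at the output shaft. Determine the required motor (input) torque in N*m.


tau_in = tau_out / (N * eta) = 358.5600 / (150 * 0.83) = 2.8800

2.8800 N*m


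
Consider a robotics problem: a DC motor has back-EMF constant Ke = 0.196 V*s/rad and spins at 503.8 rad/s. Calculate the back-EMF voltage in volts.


V_emf = Ke * omega = 0.196*503.8 = 98.7448

98.7448 V


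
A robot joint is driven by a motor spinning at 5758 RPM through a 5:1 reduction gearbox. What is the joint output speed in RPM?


omega_joint = omega_motor / N = 5758 / 5 = 1151.6000

1151.6000 RPM


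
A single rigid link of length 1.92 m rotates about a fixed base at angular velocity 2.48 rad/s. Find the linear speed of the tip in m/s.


v = L*omega = 1.92 * 2.48 = 4.7616

4.7616 m/s


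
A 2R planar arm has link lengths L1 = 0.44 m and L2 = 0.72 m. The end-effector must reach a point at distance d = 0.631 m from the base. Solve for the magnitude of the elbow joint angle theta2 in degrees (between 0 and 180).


cos(th2) = (d^2 - L1^2 - L2^2)/(2*L1*L2) = (0.631^2 - 0.44^2 - 0.72^2)/(2*0.44*0.72) = -0.49532670
th2 = acos(-0.49532670) = 119.6913 deg

119.6913 degrees


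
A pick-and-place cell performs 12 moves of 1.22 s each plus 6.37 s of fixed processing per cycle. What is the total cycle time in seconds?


T = 12*1.22 + 6.37 = 21.0100

21.0100 s


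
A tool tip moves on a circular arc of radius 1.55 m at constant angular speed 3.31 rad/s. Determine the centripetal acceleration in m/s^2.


a_c = omega^2 * r = 3.31^2 * 1.55 = 16.9820

16.9820 m/s^2


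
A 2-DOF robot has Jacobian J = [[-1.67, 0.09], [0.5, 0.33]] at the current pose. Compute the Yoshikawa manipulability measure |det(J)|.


det(J) = -1.67*0.33 - (0.09)*(0.5) = -0.5961
|det(J)| = 0.5961

0.5961


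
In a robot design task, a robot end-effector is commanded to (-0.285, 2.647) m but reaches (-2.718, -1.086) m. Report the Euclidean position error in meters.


dx = -2.718 - (-0.285) = -2.4330, dy = -1.086 - (2.647) = -3.7330
err = sqrt(5.919489 + 13.935289) = 4.4559

4.4559 m


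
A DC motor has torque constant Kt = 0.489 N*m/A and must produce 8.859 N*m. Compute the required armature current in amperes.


I = tau / Kt = 8.859/0.489 = 18.1166

18.1166 A


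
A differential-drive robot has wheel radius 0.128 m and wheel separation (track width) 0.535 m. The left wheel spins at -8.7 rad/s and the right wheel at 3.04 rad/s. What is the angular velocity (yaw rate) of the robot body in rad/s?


omega = r*(wR - wL)/L = 0.128*(3.04 - (-8.7))/0.535 = 2.8088

2.8088 rad/s


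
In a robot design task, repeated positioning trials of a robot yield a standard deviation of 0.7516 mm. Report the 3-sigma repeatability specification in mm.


repeatability = 3*sigma = 3*0.7516 = 2.2548

2.2548 mm


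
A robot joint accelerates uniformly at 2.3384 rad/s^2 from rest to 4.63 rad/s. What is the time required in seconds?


t = delta_omega / alpha = 4.63 / 2.3384 = 1.9800

1.9800 s


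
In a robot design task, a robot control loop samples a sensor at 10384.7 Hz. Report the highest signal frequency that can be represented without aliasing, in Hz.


f_max = f_s/2 = 10384.7/2 = 5192.3500

5192.3500 Hz


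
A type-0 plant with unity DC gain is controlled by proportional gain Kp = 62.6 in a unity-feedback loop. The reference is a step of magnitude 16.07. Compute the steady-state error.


e_ss = R/(1 + Kp) = 16.07/(1 + 62.6) = 16.07/63.6000 = 0.2527

0.2527


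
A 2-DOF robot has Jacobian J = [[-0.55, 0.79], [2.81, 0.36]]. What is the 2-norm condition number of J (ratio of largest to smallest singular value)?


JJ^T eigenvalues: trace(JJ^T) = 8.9523, det(JJ^T) = det(J)^2 = 5.84624041
s_max^2 = (8.9523 + sqrt(56.75871365))/2 = 8.24306895
s_min^2 = (8.9523 - sqrt(56.75871365))/2 = 0.70923105
kappa = s_max/s_min = sqrt(8.24306895/0.70923105) = 3.4092

3.4092


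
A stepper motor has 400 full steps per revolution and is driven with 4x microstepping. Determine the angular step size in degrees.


step = 360/(400*4) = 360/1600 = 0.2250

0.2250 degrees


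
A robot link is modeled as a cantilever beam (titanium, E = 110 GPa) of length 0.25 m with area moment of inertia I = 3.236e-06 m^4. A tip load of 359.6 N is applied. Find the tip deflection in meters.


delta = F*L^3/(3*E*I) = 359.6*0.25^3/(3*1.100e+11*3.236e-06)
      = 5.61875/1067880 = 5.2616e-06

5.2616e-06 m


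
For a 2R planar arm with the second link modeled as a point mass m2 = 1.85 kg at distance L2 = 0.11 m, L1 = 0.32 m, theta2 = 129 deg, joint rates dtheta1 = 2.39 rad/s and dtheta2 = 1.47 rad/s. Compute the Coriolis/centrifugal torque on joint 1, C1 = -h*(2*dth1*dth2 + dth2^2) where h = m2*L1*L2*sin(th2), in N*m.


h = m2*L1*L2*sin(th2) = 1.85*0.32*0.11*sin(129 deg) = 0.050608
C1 = -h*(2*2.39*1.47 + 1.47^2) = -0.050608*9.1875 = -0.4650

-0.4650 N*m


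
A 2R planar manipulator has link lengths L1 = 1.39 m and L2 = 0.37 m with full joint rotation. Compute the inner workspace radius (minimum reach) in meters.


r_min = |L1 - L2| = |1.39 - 0.37| = 1.0200

1.0200 m


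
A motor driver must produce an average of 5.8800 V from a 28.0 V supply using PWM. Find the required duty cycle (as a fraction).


D = V_avg/V_supply = 5.8800/28.0 = 0.2100

0.2100


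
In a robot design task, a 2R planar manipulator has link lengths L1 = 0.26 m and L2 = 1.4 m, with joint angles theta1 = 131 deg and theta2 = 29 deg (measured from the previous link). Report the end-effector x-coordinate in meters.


x = L1*cos(th1) + L2*cos(th1+th2) = 0.26*cos(131 deg) + 1.4*cos(160 deg) = -1.4861

-1.4861 m


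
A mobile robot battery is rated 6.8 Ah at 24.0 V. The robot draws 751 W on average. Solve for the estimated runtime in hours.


E = 6.8*24.0 = 163.2000 Wh
t = E/P = 163.2000/751 = 0.2173

0.2173 hours


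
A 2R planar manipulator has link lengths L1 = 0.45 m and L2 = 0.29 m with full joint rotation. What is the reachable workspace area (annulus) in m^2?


r_max = L1 + L2 = 0.7400, r_min = |L1 - L2| = 0.1600
A = pi*(r_max^2 - r_min^2) = pi*(0.5476 - 0.0256) = 1.6399

1.6399 m^2


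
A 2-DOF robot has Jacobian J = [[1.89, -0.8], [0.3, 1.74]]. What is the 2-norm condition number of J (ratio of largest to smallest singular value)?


JJ^T eigenvalues: trace(JJ^T) = 7.3297, det(JJ^T) = det(J)^2 = 12.45101796
s_max^2 = (7.3297 + sqrt(3.92043025))/2 = 4.65485382
s_min^2 = (7.3297 - sqrt(3.92043025))/2 = 2.67484618
kappa = s_max/s_min = sqrt(4.65485382/2.67484618) = 1.3192

1.3192


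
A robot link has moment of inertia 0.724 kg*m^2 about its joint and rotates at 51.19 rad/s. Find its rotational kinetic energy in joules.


KE = (1/2)*I*omega^2 = 0.5*0.724*51.19^2 = 948.5906

948.5906 J


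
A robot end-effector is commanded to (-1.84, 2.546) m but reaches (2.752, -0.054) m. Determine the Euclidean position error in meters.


dx = 2.752 - (-1.84) = 4.5920, dy = -0.054 - (2.546) = -2.6000
err = sqrt(21.086464 + 6.760000) = 5.2770

5.2770 m


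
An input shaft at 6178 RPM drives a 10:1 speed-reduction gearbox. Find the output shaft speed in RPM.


omega_out = omega_in / N = 6178 / 10 = 617.8000

617.8000 RPM


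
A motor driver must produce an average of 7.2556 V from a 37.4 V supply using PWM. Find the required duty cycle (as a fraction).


D = V_avg/V_supply = 7.2556/37.4 = 0.1940

0.1940


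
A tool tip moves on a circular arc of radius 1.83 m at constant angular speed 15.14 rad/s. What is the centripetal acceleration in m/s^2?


a_c = omega^2 * r = 15.14^2 * 1.83 = 419.4719

419.4719 m/s^2


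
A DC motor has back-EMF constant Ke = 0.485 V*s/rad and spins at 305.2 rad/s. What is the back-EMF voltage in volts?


V_emf = Ke * omega = 0.485*305.2 = 148.0220

148.0220 V


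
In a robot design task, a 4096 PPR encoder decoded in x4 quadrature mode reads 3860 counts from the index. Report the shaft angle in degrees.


angle = counts * 360 / (PPR*4) = 3860 * 360 / 16384 = 84.8145

84.8145 degrees


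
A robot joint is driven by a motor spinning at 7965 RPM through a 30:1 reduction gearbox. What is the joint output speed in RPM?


omega_joint = omega_motor / N = 7965 / 30 = 265.5000

265.5000 RPM


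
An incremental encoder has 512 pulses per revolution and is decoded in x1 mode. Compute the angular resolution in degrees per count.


resolution = 360 / (PPR * 1) = 360 / 512 = 0.7031

0.7031 degrees


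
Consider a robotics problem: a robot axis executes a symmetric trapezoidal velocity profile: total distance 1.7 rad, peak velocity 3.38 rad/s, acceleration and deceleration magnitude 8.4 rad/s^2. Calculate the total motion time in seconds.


t_acc = v/a = 3.38/8.4 = 0.402381 s
d_acc = v^2/(2a) = 0.680024 rad (each ramp)
d_cruise = 1.7 - 2*0.680024 = 0.339952 rad
t_cruise = 0.339952/3.38 = 0.100578 s
t_total = 2*0.402381 + 0.100578 = 0.9053

0.9053 s


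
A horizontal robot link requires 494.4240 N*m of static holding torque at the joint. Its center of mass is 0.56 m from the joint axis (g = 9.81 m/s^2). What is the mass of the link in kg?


m = tau / (g*L) = 494.4240 / (9.81 * 0.56) = 90.0000

90.0000 kg


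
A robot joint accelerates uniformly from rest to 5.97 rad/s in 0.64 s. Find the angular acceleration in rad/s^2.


alpha = delta_omega / t = 5.97 / 0.64 = 9.3281

9.3281 rad/s^2


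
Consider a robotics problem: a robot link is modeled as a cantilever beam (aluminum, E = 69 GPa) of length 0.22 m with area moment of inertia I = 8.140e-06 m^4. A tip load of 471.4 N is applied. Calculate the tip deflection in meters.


delta = F*L^3/(3*E*I) = 471.4*0.22^3/(3*6.900e+10*8.140e-06)
      = 5.0194672/1684980 = 2.9789e-06

2.9789e-06 m


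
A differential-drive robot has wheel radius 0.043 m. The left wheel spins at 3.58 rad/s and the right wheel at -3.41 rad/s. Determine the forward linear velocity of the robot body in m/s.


v = r*(wR + wL)/2 = 0.043*(-3.41 + 3.58)/2 = 0.0037

0.0037 m/s


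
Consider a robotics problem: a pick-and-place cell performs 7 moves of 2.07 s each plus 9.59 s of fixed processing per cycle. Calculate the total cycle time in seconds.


T = 7*2.07 + 9.59 = 24.0800

24.0800 s


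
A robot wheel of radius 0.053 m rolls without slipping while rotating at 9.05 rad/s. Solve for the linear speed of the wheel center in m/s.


v = omega * r = 9.05 * 0.053 = 0.4797

0.4797 m/s


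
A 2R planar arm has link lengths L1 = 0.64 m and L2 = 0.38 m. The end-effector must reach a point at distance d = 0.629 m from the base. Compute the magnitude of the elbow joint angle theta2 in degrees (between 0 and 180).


cos(th2) = (d^2 - L1^2 - L2^2)/(2*L1*L2) = (0.629^2 - 0.64^2 - 0.38^2)/(2*0.64*0.38) = -0.32557360
th2 = acos(-0.32557360) = 109.0003 deg

109.0003 degrees


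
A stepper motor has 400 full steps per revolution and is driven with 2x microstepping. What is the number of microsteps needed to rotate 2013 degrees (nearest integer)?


step_size = 360/(400*2) = 360/800 = 0.450000 deg
n = 2013/(360/800) = 2013*800/360 = 4473.3333 -> 4473

4473 steps


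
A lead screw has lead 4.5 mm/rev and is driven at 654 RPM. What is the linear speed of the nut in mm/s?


v = lead * (RPM/60) = 4.5*654/60 = 49.0500

49.0500 mm/s


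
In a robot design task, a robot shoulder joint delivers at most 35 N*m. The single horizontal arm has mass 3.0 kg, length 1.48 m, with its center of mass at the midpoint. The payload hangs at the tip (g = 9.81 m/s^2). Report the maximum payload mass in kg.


tau_arm = m_arm*g*(L/2) = 3.0*9.81*1.48/2 = 21.7782 N*m
tau_payload = tau_max - tau_arm = 35 - 21.7782 = 13.2218
m_payload = tau_payload / (g*L) = 13.2218 / (9.81*1.48) = 0.9107

0.9107 kg


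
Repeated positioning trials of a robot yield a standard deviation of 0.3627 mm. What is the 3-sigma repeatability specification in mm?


repeatability = 3*sigma = 3*0.3627 = 1.0881

1.0881 mm


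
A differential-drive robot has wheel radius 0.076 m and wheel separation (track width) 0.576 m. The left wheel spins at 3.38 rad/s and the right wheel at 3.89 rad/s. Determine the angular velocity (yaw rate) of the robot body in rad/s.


omega = r*(wR - wL)/L = 0.076*(3.89 - (3.38))/0.576 = 0.0673

0.0673 rad/s


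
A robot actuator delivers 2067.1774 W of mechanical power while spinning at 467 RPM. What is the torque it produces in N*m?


omega = 467 * 2*pi/60 = 48.904126 rad/s
tau = P / omega = 2067.1774 / 48.904126 = 42.2700

42.2700 N*m


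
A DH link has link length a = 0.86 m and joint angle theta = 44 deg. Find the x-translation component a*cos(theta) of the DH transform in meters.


a*cos(theta) = 0.86*cos(44 deg) = 0.6186

0.6186 m


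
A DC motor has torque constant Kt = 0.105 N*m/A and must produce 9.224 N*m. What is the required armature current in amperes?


I = tau / Kt = 9.224/0.105 = 87.8476

87.8476 A


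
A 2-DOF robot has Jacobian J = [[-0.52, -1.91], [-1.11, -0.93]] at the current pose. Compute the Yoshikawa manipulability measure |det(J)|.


det(J) = -0.52*-0.93 - (-1.91)*(-1.11) = -1.6365
|det(J)| = 1.6365

1.6365


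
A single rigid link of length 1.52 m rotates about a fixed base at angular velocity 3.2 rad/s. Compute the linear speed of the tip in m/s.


v = L*omega = 1.52 * 3.2 = 4.8640

4.8640 m/s


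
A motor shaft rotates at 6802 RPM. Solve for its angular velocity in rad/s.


omega = 6802 * 2*pi/60 = 712.3038

712.3038 rad/s


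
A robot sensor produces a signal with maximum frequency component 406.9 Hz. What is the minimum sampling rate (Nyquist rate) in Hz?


f_s,min = 2*f_max = 2*406.9 = 813.8000

813.8000 Hz


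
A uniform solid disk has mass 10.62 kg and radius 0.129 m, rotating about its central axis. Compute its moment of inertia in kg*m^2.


I = (1/2)*m*R^2 = 0.5*10.62*0.129^2 = 0.0884

0.0884 kg*m^2


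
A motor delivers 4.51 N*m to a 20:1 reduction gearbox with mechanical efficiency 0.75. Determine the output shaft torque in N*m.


tau_out = tau_in * N * eta = 4.51 * 20 * 0.75 = 67.6500

67.6500 N*m


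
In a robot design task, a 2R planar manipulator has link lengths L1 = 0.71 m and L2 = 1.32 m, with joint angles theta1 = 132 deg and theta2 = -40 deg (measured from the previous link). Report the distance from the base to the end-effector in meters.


x = L1*cos(th1) + L2*cos(th1+th2) = -0.521150
y = L1*sin(th1) + L2*sin(th1+th2) = 1.846829
d = sqrt(x^2 + y^2) = sqrt(0.271597 + 3.410777) = 1.9190

1.9190 m


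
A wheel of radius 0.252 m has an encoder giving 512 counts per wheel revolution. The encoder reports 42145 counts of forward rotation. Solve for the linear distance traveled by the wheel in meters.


revs = 42145/512 = 82.314453
d = revs * 2*pi*r = 82.314453 * 2*pi*0.252 = 130.3336

130.3336 m


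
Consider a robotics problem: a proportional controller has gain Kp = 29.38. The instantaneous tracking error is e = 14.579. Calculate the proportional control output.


u_P = Kp * e = 29.38 * 14.579 = 428.3310

428.3310


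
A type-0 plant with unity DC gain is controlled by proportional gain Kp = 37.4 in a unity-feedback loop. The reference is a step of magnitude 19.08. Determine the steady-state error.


e_ss = R/(1 + Kp) = 19.08/(1 + 37.4) = 19.08/38.4000 = 0.4969

0.4969


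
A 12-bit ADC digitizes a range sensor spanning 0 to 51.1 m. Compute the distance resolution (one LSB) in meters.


res = range / 2^n = 51.1/2^12 = 51.1/4096 = 0.0125

0.0125 m


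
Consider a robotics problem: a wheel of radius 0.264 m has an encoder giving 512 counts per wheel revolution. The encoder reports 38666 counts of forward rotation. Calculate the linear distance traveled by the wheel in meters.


revs = 38666/512 = 75.519531
d = revs * 2*pi*r = 75.519531 * 2*pi*0.264 = 125.2688

125.2688 m


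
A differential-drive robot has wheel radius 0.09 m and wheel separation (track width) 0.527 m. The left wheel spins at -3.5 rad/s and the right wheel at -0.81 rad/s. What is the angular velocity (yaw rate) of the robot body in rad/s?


omega = r*(wR - wL)/L = 0.09*(-0.81 - (-3.5))/0.527 = 0.4594

0.4594 rad/s


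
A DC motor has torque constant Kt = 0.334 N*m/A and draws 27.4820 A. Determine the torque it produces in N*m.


tau = Kt * I = 0.334*27.4820 = 9.1790

9.1790 N*m


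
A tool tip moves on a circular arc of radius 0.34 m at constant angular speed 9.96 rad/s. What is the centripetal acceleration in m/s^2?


a_c = omega^2 * r = 9.96^2 * 0.34 = 33.7285

33.7285 m/s^2


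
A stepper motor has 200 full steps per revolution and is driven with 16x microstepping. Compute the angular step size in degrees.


step = 360/(200*16) = 360/3200 = 0.1125

0.1125 degrees


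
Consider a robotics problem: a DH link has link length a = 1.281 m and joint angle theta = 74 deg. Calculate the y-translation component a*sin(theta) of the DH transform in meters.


a*sin(theta) = 1.281*sin(74 deg) = 1.2314

1.2314 m


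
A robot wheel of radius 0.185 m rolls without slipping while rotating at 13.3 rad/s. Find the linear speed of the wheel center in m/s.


v = omega * r = 13.3 * 0.185 = 2.4605

2.4605 m/s


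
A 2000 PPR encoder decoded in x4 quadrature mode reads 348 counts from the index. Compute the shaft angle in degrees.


angle = counts * 360 / (PPR*4) = 348 * 360 / 8000 = 15.6600

15.6600 degrees


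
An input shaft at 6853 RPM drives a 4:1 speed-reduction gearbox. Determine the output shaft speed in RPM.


omega_out = omega_in / N = 6853 / 4 = 1713.2500

1713.2500 RPM


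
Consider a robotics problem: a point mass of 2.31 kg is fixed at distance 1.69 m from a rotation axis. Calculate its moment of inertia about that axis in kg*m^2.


I = m*r^2 = 2.31*1.69^2 = 6.5976

6.5976 kg*m^2


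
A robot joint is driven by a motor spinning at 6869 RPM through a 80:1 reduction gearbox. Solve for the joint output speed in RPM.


omega_joint = omega_motor / N = 6869 / 80 = 85.8625

85.8625 RPM


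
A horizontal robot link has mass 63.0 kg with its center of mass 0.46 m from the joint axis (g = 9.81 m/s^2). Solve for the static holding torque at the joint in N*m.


tau = m*g*L = 63.0 * 9.81 * 0.46 = 284.2938

284.2938 N*m


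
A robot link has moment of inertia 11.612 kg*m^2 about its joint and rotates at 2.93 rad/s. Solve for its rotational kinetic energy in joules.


KE = (1/2)*I*omega^2 = 0.5*11.612*2.93^2 = 49.8439

49.8439 J


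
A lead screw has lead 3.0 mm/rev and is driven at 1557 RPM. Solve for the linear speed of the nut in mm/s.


v = lead * (RPM/60) = 3.0*1557/60 = 77.8500

77.8500 mm/s


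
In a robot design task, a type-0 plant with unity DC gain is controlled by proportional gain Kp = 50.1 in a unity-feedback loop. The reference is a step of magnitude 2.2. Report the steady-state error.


e_ss = R/(1 + Kp) = 2.2/(1 + 50.1) = 2.2/51.1000 = 0.0431

0.0431


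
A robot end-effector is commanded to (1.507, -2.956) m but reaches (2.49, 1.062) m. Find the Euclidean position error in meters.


dx = 2.49 - (1.507) = 0.9830, dy = 1.062 - (-2.956) = 4.0180
err = sqrt(0.966289 + 16.144324) = 4.1365

4.1365 m


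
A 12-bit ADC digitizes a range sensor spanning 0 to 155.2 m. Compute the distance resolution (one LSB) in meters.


res = range / 2^n = 155.2/2^12 = 155.2/4096 = 0.0379

0.0379 m


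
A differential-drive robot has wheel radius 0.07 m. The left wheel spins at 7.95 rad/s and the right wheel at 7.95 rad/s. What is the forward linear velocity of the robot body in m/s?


v = r*(wR + wL)/2 = 0.07*(7.95 + 7.95)/2 = 0.5565

0.5565 m/s


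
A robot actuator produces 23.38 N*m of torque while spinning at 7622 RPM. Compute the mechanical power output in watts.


omega = 7622 * 2*pi/60 = 798.173974 rad/s
P = tau * omega = 23.38 * 798.173974 = 18661.3075

18661.3075 W


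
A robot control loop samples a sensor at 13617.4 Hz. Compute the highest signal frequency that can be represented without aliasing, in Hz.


f_max = f_s/2 = 13617.4/2 = 6808.7000

6808.7000 Hz


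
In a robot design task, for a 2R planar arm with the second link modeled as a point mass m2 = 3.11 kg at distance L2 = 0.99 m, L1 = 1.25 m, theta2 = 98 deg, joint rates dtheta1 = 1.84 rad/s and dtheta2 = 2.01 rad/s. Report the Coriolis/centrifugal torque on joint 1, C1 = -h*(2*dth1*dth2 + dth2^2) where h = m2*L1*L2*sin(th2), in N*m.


h = m2*L1*L2*sin(th2) = 3.11*1.25*0.99*sin(98 deg) = 3.811170
C1 = -h*(2*1.84*2.01 + 2.01^2) = -3.811170*11.4369 = -43.5880

-43.5880 N*m


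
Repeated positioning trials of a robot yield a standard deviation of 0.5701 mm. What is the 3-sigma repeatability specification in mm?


repeatability = 3*sigma = 3*0.5701 = 1.7103

1.7103 mm


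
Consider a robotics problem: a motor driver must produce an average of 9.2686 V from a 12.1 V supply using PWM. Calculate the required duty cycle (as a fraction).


D = V_avg/V_supply = 9.2686/12.1 = 0.7660

0.7660


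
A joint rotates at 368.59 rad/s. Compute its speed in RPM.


RPM = 368.59 * 60/(2*pi) = 3519.7752

3519.7752 RPM


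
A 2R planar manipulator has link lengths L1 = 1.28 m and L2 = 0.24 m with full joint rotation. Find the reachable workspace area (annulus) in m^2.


r_max = L1 + L2 = 1.5200, r_min = |L1 - L2| = 1.0400
A = pi*(r_max^2 - r_min^2) = pi*(2.3104 - 1.0816) = 3.8604

3.8604 m^2


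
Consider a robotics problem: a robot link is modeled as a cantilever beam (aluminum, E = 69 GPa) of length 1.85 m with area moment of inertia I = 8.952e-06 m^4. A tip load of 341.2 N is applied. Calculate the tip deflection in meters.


delta = F*L^3/(3*E*I) = 341.2*1.85^3/(3*6.900e+10*8.952e-06)
      = 2160.35045/1853064 = 0.0012

0.0012 m


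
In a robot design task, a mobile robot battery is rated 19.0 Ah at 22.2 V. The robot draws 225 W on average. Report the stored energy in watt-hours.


E = capacity * V = 19.0*22.2 = 421.8000

421.8000 Wh


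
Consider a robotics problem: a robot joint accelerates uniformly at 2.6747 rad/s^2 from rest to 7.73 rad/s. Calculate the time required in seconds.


t = delta_omega / alpha = 7.73 / 2.6747 = 2.8900

2.8900 s


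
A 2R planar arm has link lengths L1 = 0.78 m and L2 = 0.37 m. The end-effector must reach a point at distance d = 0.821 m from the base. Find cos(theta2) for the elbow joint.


cos(th2) = (d^2 - L1^2 - L2^2)/(2*L1*L2) = (0.821^2 - 0.78^2 - 0.37^2)/(2*0.78*0.37) = -0.1235

-0.1235


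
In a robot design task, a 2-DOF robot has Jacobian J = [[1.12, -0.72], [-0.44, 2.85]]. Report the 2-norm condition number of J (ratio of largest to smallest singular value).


JJ^T eigenvalues: trace(JJ^T) = 10.0889, det(JJ^T) = det(J)^2 = 8.26677504
s_max^2 = (10.0889 + sqrt(68.71880305))/2 = 9.18929026
s_min^2 = (10.0889 - sqrt(68.71880305))/2 = 0.89960974
kappa = s_max/s_min = sqrt(9.18929026/0.89960974) = 3.1961

3.1961


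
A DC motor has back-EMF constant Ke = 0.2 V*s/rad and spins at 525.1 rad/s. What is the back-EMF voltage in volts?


V_emf = Ke * omega = 0.2*525.1 = 105.0200

105.0200 V


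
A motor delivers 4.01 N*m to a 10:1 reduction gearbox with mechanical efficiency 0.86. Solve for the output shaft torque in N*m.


tau_out = tau_in * N * eta = 4.01 * 10 * 0.86 = 34.4860

34.4860 N*m


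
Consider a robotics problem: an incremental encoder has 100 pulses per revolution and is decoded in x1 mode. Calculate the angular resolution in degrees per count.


resolution = 360 / (PPR * 1) = 360 / 100 = 3.6000

3.6000 degrees


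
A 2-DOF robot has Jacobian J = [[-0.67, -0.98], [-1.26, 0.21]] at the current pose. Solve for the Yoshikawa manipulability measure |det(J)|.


det(J) = -0.67*0.21 - (-0.98)*(-1.26) = -1.3755
|det(J)| = 1.3755

1.3755


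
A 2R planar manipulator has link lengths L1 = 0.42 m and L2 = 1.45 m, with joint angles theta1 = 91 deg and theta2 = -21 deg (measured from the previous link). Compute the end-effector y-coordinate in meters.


y = L1*sin(th1) + L2*sin(th1+th2) = 0.42*sin(91 deg) + 1.45*sin(70 deg) = 1.7825

1.7825 m


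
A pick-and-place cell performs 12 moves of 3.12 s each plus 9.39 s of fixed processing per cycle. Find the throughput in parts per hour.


T_cycle = 12*3.12 + 9.39 = 46.8300 s
rate = 3600/T = 76.8738

76.8738 parts/hour


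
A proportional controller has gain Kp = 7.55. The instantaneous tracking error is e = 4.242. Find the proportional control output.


u_P = Kp * e = 7.55 * 4.242 = 32.0271

32.0271


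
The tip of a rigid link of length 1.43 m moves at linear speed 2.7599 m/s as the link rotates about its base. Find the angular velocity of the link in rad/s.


omega = v / L = 2.7599 / 1.43 = 1.9300

1.9300 rad/s


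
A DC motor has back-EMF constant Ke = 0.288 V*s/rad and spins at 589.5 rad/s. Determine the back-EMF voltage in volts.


V_emf = Ke * omega = 0.288*589.5 = 169.7760

169.7760 V


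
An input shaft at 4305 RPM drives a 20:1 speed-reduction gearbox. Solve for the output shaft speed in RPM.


omega_out = omega_in / N = 4305 / 20 = 215.2500

215.2500 RPM


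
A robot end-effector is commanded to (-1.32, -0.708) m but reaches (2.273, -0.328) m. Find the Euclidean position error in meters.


dx = 2.273 - (-1.32) = 3.5930, dy = -0.328 - (-0.708) = 0.3800
err = sqrt(12.909649 + 0.144400) = 3.6130

3.6130 m


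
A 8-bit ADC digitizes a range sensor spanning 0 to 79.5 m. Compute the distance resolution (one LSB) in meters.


res = range / 2^n = 79.5/2^8 = 79.5/256 = 0.3105

0.3105 m


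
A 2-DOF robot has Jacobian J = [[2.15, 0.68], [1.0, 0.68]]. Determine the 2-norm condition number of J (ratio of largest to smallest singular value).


JJ^T eigenvalues: trace(JJ^T) = 6.5473, det(JJ^T) = det(J)^2 = 0.61152400
s_max^2 = (6.5473 + sqrt(40.42104129))/2 = 6.45252721
s_min^2 = (6.5473 - sqrt(40.42104129))/2 = 0.09477279
kappa = s_max/s_min = sqrt(6.45252721/0.09477279) = 8.2513

8.2513


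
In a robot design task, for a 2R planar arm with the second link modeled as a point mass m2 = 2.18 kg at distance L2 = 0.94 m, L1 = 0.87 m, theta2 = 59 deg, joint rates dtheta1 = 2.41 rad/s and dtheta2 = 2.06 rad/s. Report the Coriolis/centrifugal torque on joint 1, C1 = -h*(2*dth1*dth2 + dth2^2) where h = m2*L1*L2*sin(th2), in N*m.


h = m2*L1*L2*sin(th2) = 2.18*0.87*0.94*sin(59 deg) = 1.528161
C1 = -h*(2*2.41*2.06 + 2.06^2) = -1.528161*14.1728 = -21.6583

-21.6583 N*m


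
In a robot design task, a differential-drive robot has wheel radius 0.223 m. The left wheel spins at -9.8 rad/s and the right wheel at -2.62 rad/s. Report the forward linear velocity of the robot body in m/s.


v = r*(wR + wL)/2 = 0.223*(-2.62 + -9.8)/2 = -1.3848

-1.3848 m/s


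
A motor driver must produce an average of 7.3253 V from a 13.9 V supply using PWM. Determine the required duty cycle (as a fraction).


D = V_avg/V_supply = 7.3253/13.9 = 0.5270

0.5270


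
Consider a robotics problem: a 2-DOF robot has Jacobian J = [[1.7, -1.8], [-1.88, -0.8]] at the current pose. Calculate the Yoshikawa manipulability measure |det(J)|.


det(J) = 1.7*-0.8 - (-1.8)*(-1.88) = -4.7440
|det(J)| = 4.7440

4.7440


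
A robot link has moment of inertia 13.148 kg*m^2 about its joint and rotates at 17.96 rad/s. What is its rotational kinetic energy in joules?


KE = (1/2)*I*omega^2 = 0.5*13.148*17.96^2 = 2120.5200

2120.5200 J


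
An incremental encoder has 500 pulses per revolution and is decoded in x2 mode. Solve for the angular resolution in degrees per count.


resolution = 360 / (PPR * 2) = 360 / 1000 = 0.3600

0.3600 degrees


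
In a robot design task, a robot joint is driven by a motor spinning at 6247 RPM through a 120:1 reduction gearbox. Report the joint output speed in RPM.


omega_joint = omega_motor / N = 6247 / 120 = 52.0583

52.0583 RPM


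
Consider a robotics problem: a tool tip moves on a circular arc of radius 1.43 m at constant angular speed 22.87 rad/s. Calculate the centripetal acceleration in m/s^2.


a_c = omega^2 * r = 22.87^2 * 1.43 = 747.9428

747.9428 m/s^2


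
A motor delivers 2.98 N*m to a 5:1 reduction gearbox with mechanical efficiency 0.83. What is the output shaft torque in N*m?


tau_out = tau_in * N * eta = 2.98 * 5 * 0.83 = 12.3670

12.3670 N*m


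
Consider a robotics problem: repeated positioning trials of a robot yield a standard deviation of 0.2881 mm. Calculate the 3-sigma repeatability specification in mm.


repeatability = 3*sigma = 3*0.2881 = 0.8643

0.8643 mm


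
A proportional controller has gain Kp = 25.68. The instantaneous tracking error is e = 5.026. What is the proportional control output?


u_P = Kp * e = 25.68 * 5.026 = 129.0677

129.0677


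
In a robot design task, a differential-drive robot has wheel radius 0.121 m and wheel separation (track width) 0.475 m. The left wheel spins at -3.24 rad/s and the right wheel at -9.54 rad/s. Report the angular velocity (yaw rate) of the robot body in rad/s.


omega = r*(wR - wL)/L = 0.121*(-9.54 - (-3.24))/0.475 = -1.6048

-1.6048 rad/s


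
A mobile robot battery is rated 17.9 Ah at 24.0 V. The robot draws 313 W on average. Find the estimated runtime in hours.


E = 17.9*24.0 = 429.6000 Wh
t = E/P = 429.6000/313 = 1.3725

1.3725 hours


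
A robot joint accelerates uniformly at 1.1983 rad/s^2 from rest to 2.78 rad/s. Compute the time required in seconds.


t = delta_omega / alpha = 2.78 / 1.1983 = 2.3200

2.3200 s


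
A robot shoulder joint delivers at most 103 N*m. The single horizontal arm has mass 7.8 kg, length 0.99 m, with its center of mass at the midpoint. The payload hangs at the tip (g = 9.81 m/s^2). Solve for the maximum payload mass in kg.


tau_arm = m_arm*g*(L/2) = 7.8*9.81*0.99/2 = 37.8764 N*m
tau_payload = tau_max - tau_arm = 103 - 37.8764 = 65.1236
m_payload = tau_payload / (g*L) = 65.1236 / (9.81*0.99) = 6.7055

6.7055 kg


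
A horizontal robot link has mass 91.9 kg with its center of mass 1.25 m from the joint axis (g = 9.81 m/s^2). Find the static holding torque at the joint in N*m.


tau = m*g*L = 91.9 * 9.81 * 1.25 = 1126.9238

1126.9238 N*m


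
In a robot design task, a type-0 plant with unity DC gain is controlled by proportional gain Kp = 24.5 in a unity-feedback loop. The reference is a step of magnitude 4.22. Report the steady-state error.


e_ss = R/(1 + Kp) = 4.22/(1 + 24.5) = 4.22/25.5000 = 0.1655

0.1655


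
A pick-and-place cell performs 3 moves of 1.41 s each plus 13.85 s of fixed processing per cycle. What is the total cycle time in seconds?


T = 3*1.41 + 13.85 = 18.0800

18.0800 s


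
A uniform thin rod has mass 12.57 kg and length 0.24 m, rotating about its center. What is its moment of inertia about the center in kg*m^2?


I = (1/12)*m*L^2 = (1/12)*12.57*0.24^2 = 0.0603

0.0603 kg*m^2


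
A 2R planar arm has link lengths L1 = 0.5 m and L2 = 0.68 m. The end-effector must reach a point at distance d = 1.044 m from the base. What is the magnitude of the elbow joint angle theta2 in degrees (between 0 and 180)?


cos(th2) = (d^2 - L1^2 - L2^2)/(2*L1*L2) = (1.044^2 - 0.5^2 - 0.68^2)/(2*0.5*0.68) = 0.55520000
th2 = acos(0.55520000) = 56.2755 deg

56.2755 degrees


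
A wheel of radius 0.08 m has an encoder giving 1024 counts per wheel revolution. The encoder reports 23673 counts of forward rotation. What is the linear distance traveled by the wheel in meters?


revs = 23673/1024 = 23.118164
d = revs * 2*pi*r = 23.118164 * 2*pi*0.08 = 11.6205

11.6205 m


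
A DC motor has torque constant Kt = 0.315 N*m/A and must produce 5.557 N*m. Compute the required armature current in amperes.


I = tau / Kt = 5.557/0.315 = 17.6413

17.6413 A


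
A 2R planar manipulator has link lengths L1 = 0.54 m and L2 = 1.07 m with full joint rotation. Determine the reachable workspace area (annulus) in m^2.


r_max = L1 + L2 = 1.6100, r_min = |L1 - L2| = 0.5300
A = pi*(r_max^2 - r_min^2) = pi*(2.5921 - 0.2809) = 7.2608

7.2608 m^2


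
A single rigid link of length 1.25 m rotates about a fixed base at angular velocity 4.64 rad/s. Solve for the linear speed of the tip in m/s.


v = L*omega = 1.25 * 4.64 = 5.8000

5.8000 m/s


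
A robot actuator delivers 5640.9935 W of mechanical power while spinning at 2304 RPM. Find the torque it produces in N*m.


omega = 2304 * 2*pi/60 = 241.274316 rad/s
tau = P / omega = 5640.9935 / 241.274316 = 23.3800

23.3800 N*m


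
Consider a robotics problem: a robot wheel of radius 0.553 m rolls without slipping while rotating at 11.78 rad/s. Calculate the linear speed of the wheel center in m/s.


v = omega * r = 11.78 * 0.553 = 6.5143

6.5143 m/s


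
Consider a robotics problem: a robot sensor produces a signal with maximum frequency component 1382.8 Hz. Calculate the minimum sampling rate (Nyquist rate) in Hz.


f_s,min = 2*f_max = 2*1382.8 = 2765.6000

2765.6000 Hz


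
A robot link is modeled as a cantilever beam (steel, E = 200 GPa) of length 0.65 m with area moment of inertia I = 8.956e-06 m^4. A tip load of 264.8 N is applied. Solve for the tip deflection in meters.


delta = F*L^3/(3*E*I) = 264.8*0.65^3/(3*2.000e+11*8.956e-06)
      = 72.7207/5373600 = 1.3533e-05

1.3533e-05 m


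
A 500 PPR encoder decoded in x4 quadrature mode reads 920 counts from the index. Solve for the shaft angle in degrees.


angle = counts * 360 / (PPR*4) = 920 * 360 / 2000 = 165.6000

165.6000 degrees


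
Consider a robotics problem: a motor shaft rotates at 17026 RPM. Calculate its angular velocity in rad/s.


omega = 17026 * 2*pi/60 = 1782.9586

1782.9586 rad/s


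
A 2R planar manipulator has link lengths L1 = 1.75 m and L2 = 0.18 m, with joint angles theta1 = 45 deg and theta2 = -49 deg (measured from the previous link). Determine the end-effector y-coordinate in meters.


y = L1*sin(th1) + L2*sin(th1+th2) = 1.75*sin(45 deg) + 0.18*sin(-4 deg) = 1.2249

1.2249 m
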